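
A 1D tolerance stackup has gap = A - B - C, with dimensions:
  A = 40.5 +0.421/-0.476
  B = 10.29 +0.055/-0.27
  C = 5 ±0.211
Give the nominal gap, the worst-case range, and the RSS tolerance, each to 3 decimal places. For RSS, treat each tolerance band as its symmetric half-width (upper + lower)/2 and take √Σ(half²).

Stack each dimension's contribution:
  +A: nom +40.500 → Σnom=40.500; wc +0.421/-0.476 → slack +0.421/-0.476; half-tol=0.449, Σhalf²=0.201152
  -B: nom -10.290 → Σnom=30.210; wc +0.270/-0.055 → slack +0.691/-0.531; half-tol=0.163, Σhalf²=0.227558
  -C: nom -5.000 → Σnom=25.210; wc +0.211/-0.211 → slack +0.902/-0.742; half-tol=0.211, Σhalf²=0.272079
Nominal = 25.210. Worst-case = [25.210 - 0.742, 25.210 + 0.902] = [24.468, 26.112]. RSS = √0.272079 = 0.522.

nominal=25.210 wc=[24.468,26.112] rss=0.522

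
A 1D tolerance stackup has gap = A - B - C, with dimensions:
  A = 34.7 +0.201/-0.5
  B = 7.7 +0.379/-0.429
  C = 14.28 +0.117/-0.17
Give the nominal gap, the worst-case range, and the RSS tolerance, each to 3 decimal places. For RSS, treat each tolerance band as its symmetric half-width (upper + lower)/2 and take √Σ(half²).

nominal=12.720 wc=[11.724,13.520] rss=0.554

Stack each dimension's contribution:
  +A: nom +34.700 → Σnom=34.700; wc +0.201/-0.500 → slack +0.201/-0.500; half-tol=0.351, Σhalf²=0.122850
  -B: nom -7.700 → Σnom=27.000; wc +0.429/-0.379 → slack +0.630/-0.879; half-tol=0.404, Σhalf²=0.286066
  -C: nom -14.280 → Σnom=12.720; wc +0.170/-0.117 → slack +0.800/-0.996; half-tol=0.144, Σhalf²=0.306659
Nominal = 12.720. Worst-case = [12.720 - 0.996, 12.720 + 0.800] = [11.724, 13.520]. RSS = √0.306659 = 0.554.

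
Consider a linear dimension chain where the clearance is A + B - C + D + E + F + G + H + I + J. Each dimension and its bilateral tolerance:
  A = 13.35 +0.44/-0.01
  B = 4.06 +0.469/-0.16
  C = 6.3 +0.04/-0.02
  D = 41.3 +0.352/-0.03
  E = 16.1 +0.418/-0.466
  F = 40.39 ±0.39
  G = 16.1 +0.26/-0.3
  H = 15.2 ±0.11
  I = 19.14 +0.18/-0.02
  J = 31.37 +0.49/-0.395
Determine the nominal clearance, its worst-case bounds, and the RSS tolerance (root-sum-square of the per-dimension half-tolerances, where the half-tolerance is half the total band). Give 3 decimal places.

Stack each dimension's contribution:
  +A: nom +13.350 → Σnom=13.350; wc +0.440/-0.010 → slack +0.440/-0.010; half-tol=0.225, Σhalf²=0.050625
  +B: nom +4.060 → Σnom=17.410; wc +0.469/-0.160 → slack +0.909/-0.170; half-tol=0.315, Σhalf²=0.149535
  -C: nom -6.300 → Σnom=11.110; wc +0.020/-0.040 → slack +0.929/-0.210; half-tol=0.030, Σhalf²=0.150435
  +D: nom +41.300 → Σnom=52.410; wc +0.352/-0.030 → slack +1.281/-0.240; half-tol=0.191, Σhalf²=0.186916
  +E: nom +16.100 → Σnom=68.510; wc +0.418/-0.466 → slack +1.699/-0.706; half-tol=0.442, Σhalf²=0.382280
  +F: nom +40.390 → Σnom=108.900; wc +0.390/-0.390 → slack +2.089/-1.096; half-tol=0.390, Σhalf²=0.534380
  +G: nom +16.100 → Σnom=125.000; wc +0.260/-0.300 → slack +2.349/-1.396; half-tol=0.280, Σhalf²=0.612780
  +H: nom +15.200 → Σnom=140.200; wc +0.110/-0.110 → slack +2.459/-1.506; half-tol=0.110, Σhalf²=0.624880
  +I: nom +19.140 → Σnom=159.340; wc +0.180/-0.020 → slack +2.639/-1.526; half-tol=0.100, Σhalf²=0.634880
  +J: nom +31.370 → Σnom=190.710; wc +0.490/-0.395 → slack +3.129/-1.921; half-tol=0.443, Σhalf²=0.830687
Nominal = 190.710. Worst-case = [190.710 - 1.921, 190.710 + 3.129] = [188.789, 193.839]. RSS = √0.830687 = 0.911.

nominal=190.710 wc=[188.789,193.839] rss=0.911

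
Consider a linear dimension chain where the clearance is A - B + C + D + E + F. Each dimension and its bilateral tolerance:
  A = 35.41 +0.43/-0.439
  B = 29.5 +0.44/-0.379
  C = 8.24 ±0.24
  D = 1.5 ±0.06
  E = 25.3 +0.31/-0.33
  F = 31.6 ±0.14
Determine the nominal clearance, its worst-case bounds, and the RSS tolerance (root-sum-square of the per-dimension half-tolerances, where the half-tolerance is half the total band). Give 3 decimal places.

nominal=72.550 wc=[70.901,74.109] rss=0.735

Stack each dimension's contribution:
  +A: nom +35.410 → Σnom=35.410; wc +0.430/-0.439 → slack +0.430/-0.439; half-tol=0.434, Σhalf²=0.188790
  -B: nom -29.500 → Σnom=5.910; wc +0.379/-0.440 → slack +0.809/-0.879; half-tol=0.409, Σhalf²=0.356480
  +C: nom +8.240 → Σnom=14.150; wc +0.240/-0.240 → slack +1.049/-1.119; half-tol=0.240, Σhalf²=0.414080
  +D: nom +1.500 → Σnom=15.650; wc +0.060/-0.060 → slack +1.109/-1.179; half-tol=0.060, Σhalf²=0.417680
  +E: nom +25.300 → Σnom=40.950; wc +0.310/-0.330 → slack +1.419/-1.509; half-tol=0.320, Σhalf²=0.520080
  +F: nom +31.600 → Σnom=72.550; wc +0.140/-0.140 → slack +1.559/-1.649; half-tol=0.140, Σhalf²=0.539680
Nominal = 72.550. Worst-case = [72.550 - 1.649, 72.550 + 1.559] = [70.901, 74.109]. RSS = √0.539680 = 0.735.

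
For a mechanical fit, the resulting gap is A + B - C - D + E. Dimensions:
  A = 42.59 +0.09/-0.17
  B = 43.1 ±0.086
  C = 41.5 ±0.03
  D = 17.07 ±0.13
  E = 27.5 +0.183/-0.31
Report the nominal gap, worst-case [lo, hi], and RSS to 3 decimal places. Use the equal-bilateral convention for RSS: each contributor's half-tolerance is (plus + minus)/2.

Stack each dimension's contribution:
  +A: nom +42.590 → Σnom=42.590; wc +0.090/-0.170 → slack +0.090/-0.170; half-tol=0.130, Σhalf²=0.016900
  +B: nom +43.100 → Σnom=85.690; wc +0.086/-0.086 → slack +0.176/-0.256; half-tol=0.086, Σhalf²=0.024296
  -C: nom -41.500 → Σnom=44.190; wc +0.030/-0.030 → slack +0.206/-0.286; half-tol=0.030, Σhalf²=0.025196
  -D: nom -17.070 → Σnom=27.120; wc +0.130/-0.130 → slack +0.336/-0.416; half-tol=0.130, Σhalf²=0.042096
  +E: nom +27.500 → Σnom=54.620; wc +0.183/-0.310 → slack +0.519/-0.726; half-tol=0.246, Σhalf²=0.102858
Nominal = 54.620. Worst-case = [54.620 - 0.726, 54.620 + 0.519] = [53.894, 55.139]. RSS = √0.102858 = 0.321.

nominal=54.620 wc=[53.894,55.139] rss=0.321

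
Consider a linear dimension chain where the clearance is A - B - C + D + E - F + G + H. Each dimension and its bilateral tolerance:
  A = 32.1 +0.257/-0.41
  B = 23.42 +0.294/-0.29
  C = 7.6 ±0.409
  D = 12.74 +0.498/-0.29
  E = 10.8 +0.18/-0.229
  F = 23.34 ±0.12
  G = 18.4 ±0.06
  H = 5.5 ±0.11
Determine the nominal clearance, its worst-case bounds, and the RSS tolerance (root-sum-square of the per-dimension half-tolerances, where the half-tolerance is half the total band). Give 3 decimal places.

Stack each dimension's contribution:
  +A: nom +32.100 → Σnom=32.100; wc +0.257/-0.410 → slack +0.257/-0.410; half-tol=0.334, Σhalf²=0.111222
  -B: nom -23.420 → Σnom=8.680; wc +0.290/-0.294 → slack +0.547/-0.704; half-tol=0.292, Σhalf²=0.196486
  -C: nom -7.600 → Σnom=1.080; wc +0.409/-0.409 → slack +0.956/-1.113; half-tol=0.409, Σhalf²=0.363767
  +D: nom +12.740 → Σnom=13.820; wc +0.498/-0.290 → slack +1.454/-1.403; half-tol=0.394, Σhalf²=0.519003
  +E: nom +10.800 → Σnom=24.620; wc +0.180/-0.229 → slack +1.634/-1.632; half-tol=0.205, Σhalf²=0.560824
  -F: nom -23.340 → Σnom=1.280; wc +0.120/-0.120 → slack +1.754/-1.752; half-tol=0.120, Σhalf²=0.575223
  +G: nom +18.400 → Σnom=19.680; wc +0.060/-0.060 → slack +1.814/-1.812; half-tol=0.060, Σhalf²=0.578824
  +H: nom +5.500 → Σnom=25.180; wc +0.110/-0.110 → slack +1.924/-1.922; half-tol=0.110, Σhalf²=0.590924
Nominal = 25.180. Worst-case = [25.180 - 1.922, 25.180 + 1.924] = [23.258, 27.104]. RSS = √0.590924 = 0.769.

nominal=25.180 wc=[23.258,27.104] rss=0.769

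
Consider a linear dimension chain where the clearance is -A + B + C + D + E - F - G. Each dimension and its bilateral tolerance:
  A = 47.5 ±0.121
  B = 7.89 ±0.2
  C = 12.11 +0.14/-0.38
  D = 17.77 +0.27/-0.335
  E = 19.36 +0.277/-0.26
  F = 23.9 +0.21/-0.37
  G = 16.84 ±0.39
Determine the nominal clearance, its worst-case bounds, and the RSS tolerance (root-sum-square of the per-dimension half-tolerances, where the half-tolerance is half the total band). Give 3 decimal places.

nominal=-31.110 wc=[-33.006,-29.342] rss=0.723

Stack each dimension's contribution:
  -A: nom -47.500 → Σnom=-47.500; wc +0.121/-0.121 → slack +0.121/-0.121; half-tol=0.121, Σhalf²=0.014641
  +B: nom +7.890 → Σnom=-39.610; wc +0.200/-0.200 → slack +0.321/-0.321; half-tol=0.200, Σhalf²=0.054641
  +C: nom +12.110 → Σnom=-27.500; wc +0.140/-0.380 → slack +0.461/-0.701; half-tol=0.260, Σhalf²=0.122241
  +D: nom +17.770 → Σnom=-9.730; wc +0.270/-0.335 → slack +0.731/-1.036; half-tol=0.302, Σhalf²=0.213747
  +E: nom +19.360 → Σnom=9.630; wc +0.277/-0.260 → slack +1.008/-1.296; half-tol=0.269, Σhalf²=0.285840
  -F: nom -23.900 → Σnom=-14.270; wc +0.370/-0.210 → slack +1.378/-1.506; half-tol=0.290, Σhalf²=0.369940
  -G: nom -16.840 → Σnom=-31.110; wc +0.390/-0.390 → slack +1.768/-1.896; half-tol=0.390, Σhalf²=0.522039
Nominal = -31.110. Worst-case = [-31.110 - 1.896, -31.110 + 1.768] = [-33.006, -29.342]. RSS = √0.522039 = 0.723.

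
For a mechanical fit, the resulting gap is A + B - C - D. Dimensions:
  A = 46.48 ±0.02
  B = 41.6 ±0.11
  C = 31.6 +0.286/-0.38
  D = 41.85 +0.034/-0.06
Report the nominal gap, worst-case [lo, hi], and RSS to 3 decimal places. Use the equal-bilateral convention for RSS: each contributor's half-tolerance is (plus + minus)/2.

nominal=14.630 wc=[14.180,15.200] rss=0.354

Stack each dimension's contribution:
  +A: nom +46.480 → Σnom=46.480; wc +0.020/-0.020 → slack +0.020/-0.020; half-tol=0.020, Σhalf²=0.000400
  +B: nom +41.600 → Σnom=88.080; wc +0.110/-0.110 → slack +0.130/-0.130; half-tol=0.110, Σhalf²=0.012500
  -C: nom -31.600 → Σnom=56.480; wc +0.380/-0.286 → slack +0.510/-0.416; half-tol=0.333, Σhalf²=0.123389
  -D: nom -41.850 → Σnom=14.630; wc +0.060/-0.034 → slack +0.570/-0.450; half-tol=0.047, Σhalf²=0.125598
Nominal = 14.630. Worst-case = [14.630 - 0.450, 14.630 + 0.570] = [14.180, 15.200]. RSS = √0.125598 = 0.354.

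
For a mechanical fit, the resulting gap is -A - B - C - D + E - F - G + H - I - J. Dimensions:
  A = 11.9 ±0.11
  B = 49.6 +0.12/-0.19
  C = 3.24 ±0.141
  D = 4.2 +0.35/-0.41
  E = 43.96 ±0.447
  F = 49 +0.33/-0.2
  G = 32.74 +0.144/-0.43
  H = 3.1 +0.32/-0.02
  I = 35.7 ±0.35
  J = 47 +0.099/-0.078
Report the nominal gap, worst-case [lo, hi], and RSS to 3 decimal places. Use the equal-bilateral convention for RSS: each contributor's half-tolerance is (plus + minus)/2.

Stack each dimension's contribution:
  -A: nom -11.900 → Σnom=-11.900; wc +0.110/-0.110 → slack +0.110/-0.110; half-tol=0.110, Σhalf²=0.012100
  -B: nom -49.600 → Σnom=-61.500; wc +0.190/-0.120 → slack +0.300/-0.230; half-tol=0.155, Σhalf²=0.036125
  -C: nom -3.240 → Σnom=-64.740; wc +0.141/-0.141 → slack +0.441/-0.371; half-tol=0.141, Σhalf²=0.056006
  -D: nom -4.200 → Σnom=-68.940; wc +0.410/-0.350 → slack +0.851/-0.721; half-tol=0.380, Σhalf²=0.200406
  +E: nom +43.960 → Σnom=-24.980; wc +0.447/-0.447 → slack +1.298/-1.168; half-tol=0.447, Σhalf²=0.400215
  -F: nom -49.000 → Σnom=-73.980; wc +0.200/-0.330 → slack +1.498/-1.498; half-tol=0.265, Σhalf²=0.470440
  -G: nom -32.740 → Σnom=-106.720; wc +0.430/-0.144 → slack +1.928/-1.642; half-tol=0.287, Σhalf²=0.552809
  +H: nom +3.100 → Σnom=-103.620; wc +0.320/-0.020 → slack +2.248/-1.662; half-tol=0.170, Σhalf²=0.581709
  -I: nom -35.700 → Σnom=-139.320; wc +0.350/-0.350 → slack +2.598/-2.012; half-tol=0.350, Σhalf²=0.704209
  -J: nom -47.000 → Σnom=-186.320; wc +0.078/-0.099 → slack +2.676/-2.111; half-tol=0.088, Σhalf²=0.712041
Nominal = -186.320. Worst-case = [-186.320 - 2.111, -186.320 + 2.676] = [-188.431, -183.644]. RSS = √0.712041 = 0.844.

nominal=-186.320 wc=[-188.431,-183.644] rss=0.844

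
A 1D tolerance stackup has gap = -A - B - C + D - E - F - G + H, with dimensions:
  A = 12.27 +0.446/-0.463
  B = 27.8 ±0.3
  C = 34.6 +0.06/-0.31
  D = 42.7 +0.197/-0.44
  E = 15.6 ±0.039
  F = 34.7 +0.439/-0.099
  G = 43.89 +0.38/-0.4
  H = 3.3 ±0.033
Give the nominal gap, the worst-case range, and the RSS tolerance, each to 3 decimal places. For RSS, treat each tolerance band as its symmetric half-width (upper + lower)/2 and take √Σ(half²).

Stack each dimension's contribution:
  -A: nom -12.270 → Σnom=-12.270; wc +0.463/-0.446 → slack +0.463/-0.446; half-tol=0.455, Σhalf²=0.206570
  -B: nom -27.800 → Σnom=-40.070; wc +0.300/-0.300 → slack +0.763/-0.746; half-tol=0.300, Σhalf²=0.296570
  -C: nom -34.600 → Σnom=-74.670; wc +0.310/-0.060 → slack +1.073/-0.806; half-tol=0.185, Σhalf²=0.330795
  +D: nom +42.700 → Σnom=-31.970; wc +0.197/-0.440 → slack +1.270/-1.246; half-tol=0.319, Σhalf²=0.432238
  -E: nom -15.600 → Σnom=-47.570; wc +0.039/-0.039 → slack +1.309/-1.285; half-tol=0.039, Σhalf²=0.433759
  -F: nom -34.700 → Σnom=-82.270; wc +0.099/-0.439 → slack +1.408/-1.724; half-tol=0.269, Σhalf²=0.506120
  -G: nom -43.890 → Σnom=-126.160; wc +0.400/-0.380 → slack +1.808/-2.104; half-tol=0.390, Σhalf²=0.658220
  +H: nom +3.300 → Σnom=-122.860; wc +0.033/-0.033 → slack +1.841/-2.137; half-tol=0.033, Σhalf²=0.659309
Nominal = -122.860. Worst-case = [-122.860 - 2.137, -122.860 + 1.841] = [-124.997, -121.019]. RSS = √0.659309 = 0.812.

nominal=-122.860 wc=[-124.997,-121.019] rss=0.812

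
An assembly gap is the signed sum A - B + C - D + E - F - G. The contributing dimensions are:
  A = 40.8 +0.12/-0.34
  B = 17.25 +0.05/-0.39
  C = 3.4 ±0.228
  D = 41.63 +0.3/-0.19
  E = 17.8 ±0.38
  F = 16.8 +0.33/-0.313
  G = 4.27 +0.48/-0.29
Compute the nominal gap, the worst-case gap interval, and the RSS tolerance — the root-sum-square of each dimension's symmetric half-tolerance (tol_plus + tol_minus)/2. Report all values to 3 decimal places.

nominal=-17.950 wc=[-20.058,-16.039] rss=0.781

Stack each dimension's contribution:
  +A: nom +40.800 → Σnom=40.800; wc +0.120/-0.340 → slack +0.120/-0.340; half-tol=0.230, Σhalf²=0.052900
  -B: nom -17.250 → Σnom=23.550; wc +0.390/-0.050 → slack +0.510/-0.390; half-tol=0.220, Σhalf²=0.101300
  +C: nom +3.400 → Σnom=26.950; wc +0.228/-0.228 → slack +0.738/-0.618; half-tol=0.228, Σhalf²=0.153284
  -D: nom -41.630 → Σnom=-14.680; wc +0.190/-0.300 → slack +0.928/-0.918; half-tol=0.245, Σhalf²=0.213309
  +E: nom +17.800 → Σnom=3.120; wc +0.380/-0.380 → slack +1.308/-1.298; half-tol=0.380, Σhalf²=0.357709
  -F: nom -16.800 → Σnom=-13.680; wc +0.313/-0.330 → slack +1.621/-1.628; half-tol=0.322, Σhalf²=0.461071
  -G: nom -4.270 → Σnom=-17.950; wc +0.290/-0.480 → slack +1.911/-2.108; half-tol=0.385, Σhalf²=0.609296
Nominal = -17.950. Worst-case = [-17.950 - 2.108, -17.950 + 1.911] = [-20.058, -16.039]. RSS = √0.609296 = 0.781.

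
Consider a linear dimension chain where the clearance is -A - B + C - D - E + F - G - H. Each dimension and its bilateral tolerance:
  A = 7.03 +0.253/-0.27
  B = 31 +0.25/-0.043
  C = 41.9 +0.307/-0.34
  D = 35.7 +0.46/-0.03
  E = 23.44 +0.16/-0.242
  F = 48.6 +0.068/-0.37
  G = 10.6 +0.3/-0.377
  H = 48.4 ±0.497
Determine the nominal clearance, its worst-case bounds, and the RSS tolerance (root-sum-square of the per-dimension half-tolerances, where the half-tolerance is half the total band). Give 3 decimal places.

nominal=-65.670 wc=[-68.300,-63.836] rss=0.839

Stack each dimension's contribution:
  -A: nom -7.030 → Σnom=-7.030; wc +0.270/-0.253 → slack +0.270/-0.253; half-tol=0.262, Σhalf²=0.068382
  -B: nom -31.000 → Σnom=-38.030; wc +0.043/-0.250 → slack +0.313/-0.503; half-tol=0.146, Σhalf²=0.089845
  +C: nom +41.900 → Σnom=3.870; wc +0.307/-0.340 → slack +0.620/-0.843; half-tol=0.324, Σhalf²=0.194497
  -D: nom -35.700 → Σnom=-31.830; wc +0.030/-0.460 → slack +0.650/-1.303; half-tol=0.245, Σhalf²=0.254522
  -E: nom -23.440 → Σnom=-55.270; wc +0.242/-0.160 → slack +0.892/-1.463; half-tol=0.201, Σhalf²=0.294923
  +F: nom +48.600 → Σnom=-6.670; wc +0.068/-0.370 → slack +0.960/-1.833; half-tol=0.219, Σhalf²=0.342884
  -G: nom -10.600 → Σnom=-17.270; wc +0.377/-0.300 → slack +1.337/-2.133; half-tol=0.339, Σhalf²=0.457466
  -H: nom -48.400 → Σnom=-65.670; wc +0.497/-0.497 → slack +1.834/-2.630; half-tol=0.497, Σhalf²=0.704475
Nominal = -65.670. Worst-case = [-65.670 - 2.630, -65.670 + 1.834] = [-68.300, -63.836]. RSS = √0.704475 = 0.839.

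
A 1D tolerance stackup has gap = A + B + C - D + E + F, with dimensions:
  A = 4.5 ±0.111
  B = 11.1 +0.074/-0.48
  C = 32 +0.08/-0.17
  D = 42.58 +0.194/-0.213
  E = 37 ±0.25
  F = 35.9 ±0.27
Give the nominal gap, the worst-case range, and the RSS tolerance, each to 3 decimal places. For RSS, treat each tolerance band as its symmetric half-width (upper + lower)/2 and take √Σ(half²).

Stack each dimension's contribution:
  +A: nom +4.500 → Σnom=4.500; wc +0.111/-0.111 → slack +0.111/-0.111; half-tol=0.111, Σhalf²=0.012321
  +B: nom +11.100 → Σnom=15.600; wc +0.074/-0.480 → slack +0.185/-0.591; half-tol=0.277, Σhalf²=0.089050
  +C: nom +32.000 → Σnom=47.600; wc +0.080/-0.170 → slack +0.265/-0.761; half-tol=0.125, Σhalf²=0.104675
  -D: nom -42.580 → Σnom=5.020; wc +0.213/-0.194 → slack +0.478/-0.955; half-tol=0.204, Σhalf²=0.146087
  +E: nom +37.000 → Σnom=42.020; wc +0.250/-0.250 → slack +0.728/-1.205; half-tol=0.250, Σhalf²=0.208587
  +F: nom +35.900 → Σnom=77.920; wc +0.270/-0.270 → slack +0.998/-1.475; half-tol=0.270, Σhalf²=0.281487
Nominal = 77.920. Worst-case = [77.920 - 1.475, 77.920 + 0.998] = [76.445, 78.918]. RSS = √0.281487 = 0.531.

nominal=77.920 wc=[76.445,78.918] rss=0.531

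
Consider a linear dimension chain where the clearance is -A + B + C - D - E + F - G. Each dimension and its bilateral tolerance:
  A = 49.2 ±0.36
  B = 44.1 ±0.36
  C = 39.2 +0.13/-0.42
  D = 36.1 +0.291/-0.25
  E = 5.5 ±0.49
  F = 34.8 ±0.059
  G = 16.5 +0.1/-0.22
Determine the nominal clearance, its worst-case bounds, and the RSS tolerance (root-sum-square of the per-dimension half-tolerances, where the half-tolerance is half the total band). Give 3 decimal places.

nominal=10.800 wc=[8.720,12.669] rss=0.823

Stack each dimension's contribution:
  -A: nom -49.200 → Σnom=-49.200; wc +0.360/-0.360 → slack +0.360/-0.360; half-tol=0.360, Σhalf²=0.129600
  +B: nom +44.100 → Σnom=-5.100; wc +0.360/-0.360 → slack +0.720/-0.720; half-tol=0.360, Σhalf²=0.259200
  +C: nom +39.200 → Σnom=34.100; wc +0.130/-0.420 → slack +0.850/-1.140; half-tol=0.275, Σhalf²=0.334825
  -D: nom -36.100 → Σnom=-2.000; wc +0.250/-0.291 → slack +1.100/-1.431; half-tol=0.270, Σhalf²=0.407995
  -E: nom -5.500 → Σnom=-7.500; wc +0.490/-0.490 → slack +1.590/-1.921; half-tol=0.490, Σhalf²=0.648095
  +F: nom +34.800 → Σnom=27.300; wc +0.059/-0.059 → slack +1.649/-1.980; half-tol=0.059, Σhalf²=0.651576
  -G: nom -16.500 → Σnom=10.800; wc +0.220/-0.100 → slack +1.869/-2.080; half-tol=0.160, Σhalf²=0.677176
Nominal = 10.800. Worst-case = [10.800 - 2.080, 10.800 + 1.869] = [8.720, 12.669]. RSS = √0.677176 = 0.823.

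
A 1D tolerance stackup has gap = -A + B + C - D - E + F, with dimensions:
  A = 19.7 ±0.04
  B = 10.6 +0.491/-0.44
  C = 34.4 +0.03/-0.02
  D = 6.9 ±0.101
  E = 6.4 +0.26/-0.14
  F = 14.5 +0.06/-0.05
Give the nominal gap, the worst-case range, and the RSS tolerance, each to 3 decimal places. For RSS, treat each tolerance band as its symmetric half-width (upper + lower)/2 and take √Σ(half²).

Stack each dimension's contribution:
  -A: nom -19.700 → Σnom=-19.700; wc +0.040/-0.040 → slack +0.040/-0.040; half-tol=0.040, Σhalf²=0.001600
  +B: nom +10.600 → Σnom=-9.100; wc +0.491/-0.440 → slack +0.531/-0.480; half-tol=0.466, Σhalf²=0.218290
  +C: nom +34.400 → Σnom=25.300; wc +0.030/-0.020 → slack +0.561/-0.500; half-tol=0.025, Σhalf²=0.218915
  -D: nom -6.900 → Σnom=18.400; wc +0.101/-0.101 → slack +0.662/-0.601; half-tol=0.101, Σhalf²=0.229116
  -E: nom -6.400 → Σnom=12.000; wc +0.140/-0.260 → slack +0.802/-0.861; half-tol=0.200, Σhalf²=0.269116
  +F: nom +14.500 → Σnom=26.500; wc +0.060/-0.050 → slack +0.862/-0.911; half-tol=0.055, Σhalf²=0.272141
Nominal = 26.500. Worst-case = [26.500 - 0.911, 26.500 + 0.862] = [25.589, 27.362]. RSS = √0.272141 = 0.522.

nominal=26.500 wc=[25.589,27.362] rss=0.522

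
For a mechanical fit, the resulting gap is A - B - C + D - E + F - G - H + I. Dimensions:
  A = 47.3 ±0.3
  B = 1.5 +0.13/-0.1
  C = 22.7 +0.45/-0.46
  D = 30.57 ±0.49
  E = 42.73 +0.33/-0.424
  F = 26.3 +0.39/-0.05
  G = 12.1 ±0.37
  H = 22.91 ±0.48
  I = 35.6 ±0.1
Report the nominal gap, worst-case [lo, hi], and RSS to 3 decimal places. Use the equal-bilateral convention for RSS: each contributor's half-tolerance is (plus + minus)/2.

nominal=37.830 wc=[35.130,40.944] rss=1.057

Stack each dimension's contribution:
  +A: nom +47.300 → Σnom=47.300; wc +0.300/-0.300 → slack +0.300/-0.300; half-tol=0.300, Σhalf²=0.090000
  -B: nom -1.500 → Σnom=45.800; wc +0.100/-0.130 → slack +0.400/-0.430; half-tol=0.115, Σhalf²=0.103225
  -C: nom -22.700 → Σnom=23.100; wc +0.460/-0.450 → slack +0.860/-0.880; half-tol=0.455, Σhalf²=0.310250
  +D: nom +30.570 → Σnom=53.670; wc +0.490/-0.490 → slack +1.350/-1.370; half-tol=0.490, Σhalf²=0.550350
  -E: nom -42.730 → Σnom=10.940; wc +0.424/-0.330 → slack +1.774/-1.700; half-tol=0.377, Σhalf²=0.692479
  +F: nom +26.300 → Σnom=37.240; wc +0.390/-0.050 → slack +2.164/-1.750; half-tol=0.220, Σhalf²=0.740879
  -G: nom -12.100 → Σnom=25.140; wc +0.370/-0.370 → slack +2.534/-2.120; half-tol=0.370, Σhalf²=0.877779
  -H: nom -22.910 → Σnom=2.230; wc +0.480/-0.480 → slack +3.014/-2.600; half-tol=0.480, Σhalf²=1.108179
  +I: nom +35.600 → Σnom=37.830; wc +0.100/-0.100 → slack +3.114/-2.700; half-tol=0.100, Σhalf²=1.118179
Nominal = 37.830. Worst-case = [37.830 - 2.700, 37.830 + 3.114] = [35.130, 40.944]. RSS = √1.118179 = 1.057.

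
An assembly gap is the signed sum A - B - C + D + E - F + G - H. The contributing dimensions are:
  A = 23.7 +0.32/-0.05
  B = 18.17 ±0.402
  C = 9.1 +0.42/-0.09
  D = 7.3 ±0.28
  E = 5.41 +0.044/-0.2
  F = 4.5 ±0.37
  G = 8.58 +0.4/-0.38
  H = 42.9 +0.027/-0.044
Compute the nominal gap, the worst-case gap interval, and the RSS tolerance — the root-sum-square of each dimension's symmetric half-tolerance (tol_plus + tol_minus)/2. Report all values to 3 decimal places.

Stack each dimension's contribution:
  +A: nom +23.700 → Σnom=23.700; wc +0.320/-0.050 → slack +0.320/-0.050; half-tol=0.185, Σhalf²=0.034225
  -B: nom -18.170 → Σnom=5.530; wc +0.402/-0.402 → slack +0.722/-0.452; half-tol=0.402, Σhalf²=0.195829
  -C: nom -9.100 → Σnom=-3.570; wc +0.090/-0.420 → slack +0.812/-0.872; half-tol=0.255, Σhalf²=0.260854
  +D: nom +7.300 → Σnom=3.730; wc +0.280/-0.280 → slack +1.092/-1.152; half-tol=0.280, Σhalf²=0.339254
  +E: nom +5.410 → Σnom=9.140; wc +0.044/-0.200 → slack +1.136/-1.352; half-tol=0.122, Σhalf²=0.354138
  -F: nom -4.500 → Σnom=4.640; wc +0.370/-0.370 → slack +1.506/-1.722; half-tol=0.370, Σhalf²=0.491038
  +G: nom +8.580 → Σnom=13.220; wc +0.400/-0.380 → slack +1.906/-2.102; half-tol=0.390, Σhalf²=0.643138
  -H: nom -42.900 → Σnom=-29.680; wc +0.044/-0.027 → slack +1.950/-2.129; half-tol=0.035, Σhalf²=0.644398
Nominal = -29.680. Worst-case = [-29.680 - 2.129, -29.680 + 1.950] = [-31.809, -27.730]. RSS = √0.644398 = 0.803.

nominal=-29.680 wc=[-31.809,-27.730] rss=0.803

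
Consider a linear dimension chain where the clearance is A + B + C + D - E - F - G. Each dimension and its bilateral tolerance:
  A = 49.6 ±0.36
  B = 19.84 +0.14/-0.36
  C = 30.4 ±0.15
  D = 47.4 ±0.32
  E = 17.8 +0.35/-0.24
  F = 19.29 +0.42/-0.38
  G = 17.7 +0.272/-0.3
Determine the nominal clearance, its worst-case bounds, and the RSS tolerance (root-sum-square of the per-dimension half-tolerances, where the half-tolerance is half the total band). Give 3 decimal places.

Stack each dimension's contribution:
  +A: nom +49.600 → Σnom=49.600; wc +0.360/-0.360 → slack +0.360/-0.360; half-tol=0.360, Σhalf²=0.129600
  +B: nom +19.840 → Σnom=69.440; wc +0.140/-0.360 → slack +0.500/-0.720; half-tol=0.250, Σhalf²=0.192100
  +C: nom +30.400 → Σnom=99.840; wc +0.150/-0.150 → slack +0.650/-0.870; half-tol=0.150, Σhalf²=0.214600
  +D: nom +47.400 → Σnom=147.240; wc +0.320/-0.320 → slack +0.970/-1.190; half-tol=0.320, Σhalf²=0.317000
  -E: nom -17.800 → Σnom=129.440; wc +0.240/-0.350 → slack +1.210/-1.540; half-tol=0.295, Σhalf²=0.404025
  -F: nom -19.290 → Σnom=110.150; wc +0.380/-0.420 → slack +1.590/-1.960; half-tol=0.400, Σhalf²=0.564025
  -G: nom -17.700 → Σnom=92.450; wc +0.300/-0.272 → slack +1.890/-2.232; half-tol=0.286, Σhalf²=0.645821
Nominal = 92.450. Worst-case = [92.450 - 2.232, 92.450 + 1.890] = [90.218, 94.340]. RSS = √0.645821 = 0.804.

nominal=92.450 wc=[90.218,94.340] rss=0.804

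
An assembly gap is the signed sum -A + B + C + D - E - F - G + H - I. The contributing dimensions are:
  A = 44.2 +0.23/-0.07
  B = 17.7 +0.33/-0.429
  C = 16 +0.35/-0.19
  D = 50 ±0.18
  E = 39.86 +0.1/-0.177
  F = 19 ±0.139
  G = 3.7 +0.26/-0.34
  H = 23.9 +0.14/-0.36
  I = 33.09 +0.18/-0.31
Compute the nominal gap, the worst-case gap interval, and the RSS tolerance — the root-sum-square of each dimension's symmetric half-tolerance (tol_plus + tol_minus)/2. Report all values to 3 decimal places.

nominal=-32.250 wc=[-34.318,-30.214] rss=0.723

Stack each dimension's contribution:
  -A: nom -44.200 → Σnom=-44.200; wc +0.070/-0.230 → slack +0.070/-0.230; half-tol=0.150, Σhalf²=0.022500
  +B: nom +17.700 → Σnom=-26.500; wc +0.330/-0.429 → slack +0.400/-0.659; half-tol=0.380, Σhalf²=0.166520
  +C: nom +16.000 → Σnom=-10.500; wc +0.350/-0.190 → slack +0.750/-0.849; half-tol=0.270, Σhalf²=0.239420
  +D: nom +50.000 → Σnom=39.500; wc +0.180/-0.180 → slack +0.930/-1.029; half-tol=0.180, Σhalf²=0.271820
  -E: nom -39.860 → Σnom=-0.360; wc +0.177/-0.100 → slack +1.107/-1.129; half-tol=0.139, Σhalf²=0.291003
  -F: nom -19.000 → Σnom=-19.360; wc +0.139/-0.139 → slack +1.246/-1.268; half-tol=0.139, Σhalf²=0.310324
  -G: nom -3.700 → Σnom=-23.060; wc +0.340/-0.260 → slack +1.586/-1.528; half-tol=0.300, Σhalf²=0.400324
  +H: nom +23.900 → Σnom=0.840; wc +0.140/-0.360 → slack +1.726/-1.888; half-tol=0.250, Σhalf²=0.462824
  -I: nom -33.090 → Σnom=-32.250; wc +0.310/-0.180 → slack +2.036/-2.068; half-tol=0.245, Σhalf²=0.522849
Nominal = -32.250. Worst-case = [-32.250 - 2.068, -32.250 + 2.036] = [-34.318, -30.214]. RSS = √0.522849 = 0.723.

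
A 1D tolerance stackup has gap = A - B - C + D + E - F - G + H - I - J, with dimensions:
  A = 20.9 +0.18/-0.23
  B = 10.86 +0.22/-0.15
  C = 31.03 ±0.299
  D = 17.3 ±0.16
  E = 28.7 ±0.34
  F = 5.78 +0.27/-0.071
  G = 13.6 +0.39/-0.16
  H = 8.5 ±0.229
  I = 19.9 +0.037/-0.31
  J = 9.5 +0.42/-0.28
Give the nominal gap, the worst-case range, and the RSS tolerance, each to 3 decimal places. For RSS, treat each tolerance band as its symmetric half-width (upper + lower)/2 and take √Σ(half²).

Stack each dimension's contribution:
  +A: nom +20.900 → Σnom=20.900; wc +0.180/-0.230 → slack +0.180/-0.230; half-tol=0.205, Σhalf²=0.042025
  -B: nom -10.860 → Σnom=10.040; wc +0.150/-0.220 → slack +0.330/-0.450; half-tol=0.185, Σhalf²=0.076250
  -C: nom -31.030 → Σnom=-20.990; wc +0.299/-0.299 → slack +0.629/-0.749; half-tol=0.299, Σhalf²=0.165651
  +D: nom +17.300 → Σnom=-3.690; wc +0.160/-0.160 → slack +0.789/-0.909; half-tol=0.160, Σhalf²=0.191251
  +E: nom +28.700 → Σnom=25.010; wc +0.340/-0.340 → slack +1.129/-1.249; half-tol=0.340, Σhalf²=0.306851
  -F: nom -5.780 → Σnom=19.230; wc +0.071/-0.270 → slack +1.200/-1.519; half-tol=0.171, Σhalf²=0.335921
  -G: nom -13.600 → Σnom=5.630; wc +0.160/-0.390 → slack +1.360/-1.909; half-tol=0.275, Σhalf²=0.411546
  +H: nom +8.500 → Σnom=14.130; wc +0.229/-0.229 → slack +1.589/-2.138; half-tol=0.229, Σhalf²=0.463987
  -I: nom -19.900 → Σnom=-5.770; wc +0.310/-0.037 → slack +1.899/-2.175; half-tol=0.173, Σhalf²=0.494090
  -J: nom -9.500 → Σnom=-15.270; wc +0.280/-0.420 → slack +2.179/-2.595; half-tol=0.350, Σhalf²=0.616590
Nominal = -15.270. Worst-case = [-15.270 - 2.595, -15.270 + 2.179] = [-17.865, -13.091]. RSS = √0.616590 = 0.785.

nominal=-15.270 wc=[-17.865,-13.091] rss=0.785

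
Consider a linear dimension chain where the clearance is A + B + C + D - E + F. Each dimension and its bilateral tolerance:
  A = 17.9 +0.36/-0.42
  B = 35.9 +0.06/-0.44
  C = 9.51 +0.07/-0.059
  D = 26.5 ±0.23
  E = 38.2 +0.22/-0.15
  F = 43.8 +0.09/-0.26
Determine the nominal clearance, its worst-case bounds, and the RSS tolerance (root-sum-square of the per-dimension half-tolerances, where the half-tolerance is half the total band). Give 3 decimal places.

nominal=95.410 wc=[93.781,96.370] rss=0.580

Stack each dimension's contribution:
  +A: nom +17.900 → Σnom=17.900; wc +0.360/-0.420 → slack +0.360/-0.420; half-tol=0.390, Σhalf²=0.152100
  +B: nom +35.900 → Σnom=53.800; wc +0.060/-0.440 → slack +0.420/-0.860; half-tol=0.250, Σhalf²=0.214600
  +C: nom +9.510 → Σnom=63.310; wc +0.070/-0.059 → slack +0.490/-0.919; half-tol=0.065, Σhalf²=0.218760
  +D: nom +26.500 → Σnom=89.810; wc +0.230/-0.230 → slack +0.720/-1.149; half-tol=0.230, Σhalf²=0.271660
  -E: nom -38.200 → Σnom=51.610; wc +0.150/-0.220 → slack +0.870/-1.369; half-tol=0.185, Σhalf²=0.305885
  +F: nom +43.800 → Σnom=95.410; wc +0.090/-0.260 → slack +0.960/-1.629; half-tol=0.175, Σhalf²=0.336510
Nominal = 95.410. Worst-case = [95.410 - 1.629, 95.410 + 0.960] = [93.781, 96.370]. RSS = √0.336510 = 0.580.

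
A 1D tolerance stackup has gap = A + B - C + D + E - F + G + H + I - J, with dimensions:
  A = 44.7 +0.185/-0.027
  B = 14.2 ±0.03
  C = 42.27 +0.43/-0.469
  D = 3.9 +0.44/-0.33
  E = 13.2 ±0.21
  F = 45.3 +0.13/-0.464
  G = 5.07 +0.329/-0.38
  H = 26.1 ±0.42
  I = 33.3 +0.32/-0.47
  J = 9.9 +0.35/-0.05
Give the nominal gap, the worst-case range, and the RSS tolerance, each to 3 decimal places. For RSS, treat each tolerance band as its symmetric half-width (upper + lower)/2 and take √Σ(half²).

Stack each dimension's contribution:
  +A: nom +44.700 → Σnom=44.700; wc +0.185/-0.027 → slack +0.185/-0.027; half-tol=0.106, Σhalf²=0.011236
  +B: nom +14.200 → Σnom=58.900; wc +0.030/-0.030 → slack +0.215/-0.057; half-tol=0.030, Σhalf²=0.012136
  -C: nom -42.270 → Σnom=16.630; wc +0.469/-0.430 → slack +0.684/-0.487; half-tol=0.450, Σhalf²=0.214186
  +D: nom +3.900 → Σnom=20.530; wc +0.440/-0.330 → slack +1.124/-0.817; half-tol=0.385, Σhalf²=0.362411
  +E: nom +13.200 → Σnom=33.730; wc +0.210/-0.210 → slack +1.334/-1.027; half-tol=0.210, Σhalf²=0.406511
  -F: nom -45.300 → Σnom=-11.570; wc +0.464/-0.130 → slack +1.798/-1.157; half-tol=0.297, Σhalf²=0.494720
  +G: nom +5.070 → Σnom=-6.500; wc +0.329/-0.380 → slack +2.127/-1.537; half-tol=0.355, Σhalf²=0.620391
  +H: nom +26.100 → Σnom=19.600; wc +0.420/-0.420 → slack +2.547/-1.957; half-tol=0.420, Σhalf²=0.796791
  +I: nom +33.300 → Σnom=52.900; wc +0.320/-0.470 → slack +2.867/-2.427; half-tol=0.395, Σhalf²=0.952816
  -J: nom -9.900 → Σnom=43.000; wc +0.050/-0.350 → slack +2.917/-2.777; half-tol=0.200, Σhalf²=0.992816
Nominal = 43.000. Worst-case = [43.000 - 2.777, 43.000 + 2.917] = [40.223, 45.917]. RSS = √0.992816 = 0.996.

nominal=43.000 wc=[40.223,45.917] rss=0.996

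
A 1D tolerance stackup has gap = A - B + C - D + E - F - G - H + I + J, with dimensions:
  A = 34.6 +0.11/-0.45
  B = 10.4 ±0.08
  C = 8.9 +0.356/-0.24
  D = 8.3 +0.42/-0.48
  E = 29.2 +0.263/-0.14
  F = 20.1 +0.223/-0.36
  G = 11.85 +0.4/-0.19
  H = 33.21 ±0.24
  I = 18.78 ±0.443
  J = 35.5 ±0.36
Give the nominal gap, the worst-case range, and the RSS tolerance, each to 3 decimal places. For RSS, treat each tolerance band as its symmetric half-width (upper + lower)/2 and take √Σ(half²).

nominal=43.120 wc=[40.124,46.002] rss=0.986

Stack each dimension's contribution:
  +A: nom +34.600 → Σnom=34.600; wc +0.110/-0.450 → slack +0.110/-0.450; half-tol=0.280, Σhalf²=0.078400
  -B: nom -10.400 → Σnom=24.200; wc +0.080/-0.080 → slack +0.190/-0.530; half-tol=0.080, Σhalf²=0.084800
  +C: nom +8.900 → Σnom=33.100; wc +0.356/-0.240 → slack +0.546/-0.770; half-tol=0.298, Σhalf²=0.173604
  -D: nom -8.300 → Σnom=24.800; wc +0.480/-0.420 → slack +1.026/-1.190; half-tol=0.450, Σhalf²=0.376104
  +E: nom +29.200 → Σnom=54.000; wc +0.263/-0.140 → slack +1.289/-1.330; half-tol=0.202, Σhalf²=0.416706
  -F: nom -20.100 → Σnom=33.900; wc +0.360/-0.223 → slack +1.649/-1.553; half-tol=0.291, Σhalf²=0.501679
  -G: nom -11.850 → Σnom=22.050; wc +0.190/-0.400 → slack +1.839/-1.953; half-tol=0.295, Σhalf²=0.588704
  -H: nom -33.210 → Σnom=-11.160; wc +0.240/-0.240 → slack +2.079/-2.193; half-tol=0.240, Σhalf²=0.646304
  +I: nom +18.780 → Σnom=7.620; wc +0.443/-0.443 → slack +2.522/-2.636; half-tol=0.443, Σhalf²=0.842553
  +J: nom +35.500 → Σnom=43.120; wc +0.360/-0.360 → slack +2.882/-2.996; half-tol=0.360, Σhalf²=0.972152
Nominal = 43.120. Worst-case = [43.120 - 2.996, 43.120 + 2.882] = [40.124, 46.002]. RSS = √0.972152 = 0.986.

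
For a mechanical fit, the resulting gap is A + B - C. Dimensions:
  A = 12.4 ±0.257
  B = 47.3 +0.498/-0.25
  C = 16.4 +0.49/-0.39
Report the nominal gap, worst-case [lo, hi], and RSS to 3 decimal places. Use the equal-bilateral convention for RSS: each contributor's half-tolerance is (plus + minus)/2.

Stack each dimension's contribution:
  +A: nom +12.400 → Σnom=12.400; wc +0.257/-0.257 → slack +0.257/-0.257; half-tol=0.257, Σhalf²=0.066049
  +B: nom +47.300 → Σnom=59.700; wc +0.498/-0.250 → slack +0.755/-0.507; half-tol=0.374, Σhalf²=0.205925
  -C: nom -16.400 → Σnom=43.300; wc +0.390/-0.490 → slack +1.145/-0.997; half-tol=0.440, Σhalf²=0.399525
Nominal = 43.300. Worst-case = [43.300 - 0.997, 43.300 + 1.145] = [42.303, 44.445]. RSS = √0.399525 = 0.632.

nominal=43.300 wc=[42.303,44.445] rss=0.632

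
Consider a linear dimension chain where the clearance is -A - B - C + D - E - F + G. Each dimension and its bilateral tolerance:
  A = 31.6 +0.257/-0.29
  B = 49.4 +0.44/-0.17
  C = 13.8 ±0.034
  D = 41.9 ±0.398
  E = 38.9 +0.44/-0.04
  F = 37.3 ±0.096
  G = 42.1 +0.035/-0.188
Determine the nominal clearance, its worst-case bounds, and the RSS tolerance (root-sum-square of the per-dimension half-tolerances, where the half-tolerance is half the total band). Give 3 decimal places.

nominal=-87.000 wc=[-88.853,-85.937] rss=0.638

Stack each dimension's contribution:
  -A: nom -31.600 → Σnom=-31.600; wc +0.290/-0.257 → slack +0.290/-0.257; half-tol=0.273, Σhalf²=0.074802
  -B: nom -49.400 → Σnom=-81.000; wc +0.170/-0.440 → slack +0.460/-0.697; half-tol=0.305, Σhalf²=0.167827
  -C: nom -13.800 → Σnom=-94.800; wc +0.034/-0.034 → slack +0.494/-0.731; half-tol=0.034, Σhalf²=0.168983
  +D: nom +41.900 → Σnom=-52.900; wc +0.398/-0.398 → slack +0.892/-1.129; half-tol=0.398, Σhalf²=0.327387
  -E: nom -38.900 → Σnom=-91.800; wc +0.040/-0.440 → slack +0.932/-1.569; half-tol=0.240, Σhalf²=0.384987
  -F: nom -37.300 → Σnom=-129.100; wc +0.096/-0.096 → slack +1.028/-1.665; half-tol=0.096, Σhalf²=0.394203
  +G: nom +42.100 → Σnom=-87.000; wc +0.035/-0.188 → slack +1.063/-1.853; half-tol=0.112, Σhalf²=0.406635
Nominal = -87.000. Worst-case = [-87.000 - 1.853, -87.000 + 1.063] = [-88.853, -85.937]. RSS = √0.406635 = 0.638.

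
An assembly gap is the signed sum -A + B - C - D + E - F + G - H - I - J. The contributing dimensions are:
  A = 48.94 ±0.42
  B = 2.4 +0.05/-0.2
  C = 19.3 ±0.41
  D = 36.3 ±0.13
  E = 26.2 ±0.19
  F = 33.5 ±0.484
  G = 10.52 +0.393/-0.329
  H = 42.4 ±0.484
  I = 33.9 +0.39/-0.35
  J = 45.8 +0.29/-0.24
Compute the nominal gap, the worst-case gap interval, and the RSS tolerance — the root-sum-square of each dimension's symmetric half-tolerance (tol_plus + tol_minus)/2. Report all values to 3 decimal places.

Stack each dimension's contribution:
  -A: nom -48.940 → Σnom=-48.940; wc +0.420/-0.420 → slack +0.420/-0.420; half-tol=0.420, Σhalf²=0.176400
  +B: nom +2.400 → Σnom=-46.540; wc +0.050/-0.200 → slack +0.470/-0.620; half-tol=0.125, Σhalf²=0.192025
  -C: nom -19.300 → Σnom=-65.840; wc +0.410/-0.410 → slack +0.880/-1.030; half-tol=0.410, Σhalf²=0.360125
  -D: nom -36.300 → Σnom=-102.140; wc +0.130/-0.130 → slack +1.010/-1.160; half-tol=0.130, Σhalf²=0.377025
  +E: nom +26.200 → Σnom=-75.940; wc +0.190/-0.190 → slack +1.200/-1.350; half-tol=0.190, Σhalf²=0.413125
  -F: nom -33.500 → Σnom=-109.440; wc +0.484/-0.484 → slack +1.684/-1.834; half-tol=0.484, Σhalf²=0.647381
  +G: nom +10.520 → Σnom=-98.920; wc +0.393/-0.329 → slack +2.077/-2.163; half-tol=0.361, Σhalf²=0.777702
  -H: nom -42.400 → Σnom=-141.320; wc +0.484/-0.484 → slack +2.561/-2.647; half-tol=0.484, Σhalf²=1.011958
  -I: nom -33.900 → Σnom=-175.220; wc +0.350/-0.390 → slack +2.911/-3.037; half-tol=0.370, Σhalf²=1.148858
  -J: nom -45.800 → Σnom=-221.020; wc +0.240/-0.290 → slack +3.151/-3.327; half-tol=0.265, Σhalf²=1.219083
Nominal = -221.020. Worst-case = [-221.020 - 3.327, -221.020 + 3.151] = [-224.347, -217.869]. RSS = √1.219083 = 1.104.

nominal=-221.020 wc=[-224.347,-217.869] rss=1.104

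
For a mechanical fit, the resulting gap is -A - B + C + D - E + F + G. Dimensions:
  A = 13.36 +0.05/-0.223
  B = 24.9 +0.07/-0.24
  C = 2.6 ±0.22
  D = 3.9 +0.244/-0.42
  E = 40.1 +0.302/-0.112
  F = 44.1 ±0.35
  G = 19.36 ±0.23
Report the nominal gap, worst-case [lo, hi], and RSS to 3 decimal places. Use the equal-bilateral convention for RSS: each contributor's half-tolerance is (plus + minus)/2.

Stack each dimension's contribution:
  -A: nom -13.360 → Σnom=-13.360; wc +0.223/-0.050 → slack +0.223/-0.050; half-tol=0.137, Σhalf²=0.018632
  -B: nom -24.900 → Σnom=-38.260; wc +0.240/-0.070 → slack +0.463/-0.120; half-tol=0.155, Σhalf²=0.042657
  +C: nom +2.600 → Σnom=-35.660; wc +0.220/-0.220 → slack +0.683/-0.340; half-tol=0.220, Σhalf²=0.091057
  +D: nom +3.900 → Σnom=-31.760; wc +0.244/-0.420 → slack +0.927/-0.760; half-tol=0.332, Σhalf²=0.201281
  -E: nom -40.100 → Σnom=-71.860; wc +0.112/-0.302 → slack +1.039/-1.062; half-tol=0.207, Σhalf²=0.244130
  +F: nom +44.100 → Σnom=-27.760; wc +0.350/-0.350 → slack +1.389/-1.412; half-tol=0.350, Σhalf²=0.366630
  +G: nom +19.360 → Σnom=-8.400; wc +0.230/-0.230 → slack +1.619/-1.642; half-tol=0.230, Σhalf²=0.419530
Nominal = -8.400. Worst-case = [-8.400 - 1.642, -8.400 + 1.619] = [-10.042, -6.781]. RSS = √0.419530 = 0.648.

nominal=-8.400 wc=[-10.042,-6.781] rss=0.648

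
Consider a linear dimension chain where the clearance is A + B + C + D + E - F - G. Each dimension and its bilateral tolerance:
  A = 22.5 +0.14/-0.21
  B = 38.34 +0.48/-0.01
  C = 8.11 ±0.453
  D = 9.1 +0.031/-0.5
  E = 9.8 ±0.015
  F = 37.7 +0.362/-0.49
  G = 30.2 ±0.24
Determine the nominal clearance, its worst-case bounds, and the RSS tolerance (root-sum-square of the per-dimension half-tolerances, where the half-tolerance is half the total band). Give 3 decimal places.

nominal=19.950 wc=[18.160,21.799] rss=0.778

Stack each dimension's contribution:
  +A: nom +22.500 → Σnom=22.500; wc +0.140/-0.210 → slack +0.140/-0.210; half-tol=0.175, Σhalf²=0.030625
  +B: nom +38.340 → Σnom=60.840; wc +0.480/-0.010 → slack +0.620/-0.220; half-tol=0.245, Σhalf²=0.090650
  +C: nom +8.110 → Σnom=68.950; wc +0.453/-0.453 → slack +1.073/-0.673; half-tol=0.453, Σhalf²=0.295859
  +D: nom +9.100 → Σnom=78.050; wc +0.031/-0.500 → slack +1.104/-1.173; half-tol=0.266, Σhalf²=0.366349
  +E: nom +9.800 → Σnom=87.850; wc +0.015/-0.015 → slack +1.119/-1.188; half-tol=0.015, Σhalf²=0.366574
  -F: nom -37.700 → Σnom=50.150; wc +0.490/-0.362 → slack +1.609/-1.550; half-tol=0.426, Σhalf²=0.548050
  -G: nom -30.200 → Σnom=19.950; wc +0.240/-0.240 → slack +1.849/-1.790; half-tol=0.240, Σhalf²=0.605650
Nominal = 19.950. Worst-case = [19.950 - 1.790, 19.950 + 1.849] = [18.160, 21.799]. RSS = √0.605650 = 0.778.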